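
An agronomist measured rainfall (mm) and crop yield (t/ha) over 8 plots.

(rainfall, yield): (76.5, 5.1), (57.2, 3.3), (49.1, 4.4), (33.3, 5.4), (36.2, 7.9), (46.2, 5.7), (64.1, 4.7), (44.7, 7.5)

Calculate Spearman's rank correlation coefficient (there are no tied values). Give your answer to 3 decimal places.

-0.643

Rank rainfall: 8, 6, 5, 1, 2, 4, 7, 3
Rank yield: 4, 1, 2, 5, 8, 6, 3, 7
d = rank(rainfall) − rank(yield): 4, 5, 3, -4, -6, -2, 4, -4; Σd² = 138
ρ = 1 − 6Σd² / [n(n²−1)] = 1 − 6×138 / (8×63) = 1 − 828/504 ≈ -0.643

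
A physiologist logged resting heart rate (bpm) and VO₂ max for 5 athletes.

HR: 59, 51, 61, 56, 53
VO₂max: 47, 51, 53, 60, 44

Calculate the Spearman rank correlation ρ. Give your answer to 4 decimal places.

Rank HR: 4, 1, 5, 3, 2
Rank VO₂max: 2, 3, 4, 5, 1
d = rank(HR) − rank(VO₂max): 2, -2, 1, -2, 1; Σd² = 14
ρ = 1 − 6Σd² / [n(n²−1)] = 1 − 6×14 / (5×24) = 1 − 84/120 ≈ 0.3000

0.3000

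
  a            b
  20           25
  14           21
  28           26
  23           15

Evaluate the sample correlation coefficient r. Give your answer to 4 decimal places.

n = 4, Σa = 85, Σb = 87, Σa² = 1909, Σb² = 1967, Σab = 1867
nΣab − ΣaΣb = 7468 − 7395 = 73
nΣa² − (Σa)² = 7636 − 7225 = 411; nΣb² − (Σb)² = 7868 − 7569 = 299
r = 73 / √(411 × 299) = 73 / 350.5553 ≈ 0.2082

0.2082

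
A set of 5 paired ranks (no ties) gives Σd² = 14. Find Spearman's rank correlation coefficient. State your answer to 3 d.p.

0.300

ρ = 1 − 6Σd² / [n(n²−1)] = 1 − 6×14 / (5×24)
  = 1 − 84/120 = 1 − 0.7000 ≈ 0.300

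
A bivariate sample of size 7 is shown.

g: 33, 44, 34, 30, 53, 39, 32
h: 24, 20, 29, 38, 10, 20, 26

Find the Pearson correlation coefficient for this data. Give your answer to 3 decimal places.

n = 7, Σg = 265, Σh = 167, Σg² = 10435, Σh² = 4437, Σgh = 5940
nΣgh − ΣgΣh = 41580 − 44255 = -2675
nΣg² − (Σg)² = 73045 − 70225 = 2820; nΣh² − (Σh)² = 31059 − 27889 = 3170
r = -2675 / √(2820 × 3170) = -2675 / 2989.8829 ≈ -0.895

-0.895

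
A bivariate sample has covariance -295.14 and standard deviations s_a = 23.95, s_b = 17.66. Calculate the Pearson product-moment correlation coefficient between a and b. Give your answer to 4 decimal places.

-0.6978

r = Cov(a,b) / (s_a · s_b) = -295.14 / (23.95 × 17.66)
  = -295.14 / 422.9570 ≈ -0.6978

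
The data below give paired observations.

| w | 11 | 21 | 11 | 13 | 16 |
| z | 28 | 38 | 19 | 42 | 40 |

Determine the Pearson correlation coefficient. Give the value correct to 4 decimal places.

n = 5, Σw = 72, Σz = 167, Σw² = 1108, Σz² = 5953, Σwz = 2501
nΣwz − ΣwΣz = 12505 − 12024 = 481
nΣw² − (Σw)² = 5540 − 5184 = 356; nΣz² − (Σz)² = 29765 − 27889 = 1876
r = 481 / √(356 × 1876) = 481 / 817.2246 ≈ 0.5886

0.5886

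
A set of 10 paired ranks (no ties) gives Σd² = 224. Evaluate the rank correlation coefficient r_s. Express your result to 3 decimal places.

ρ = 1 − 6Σd² / [n(n²−1)] = 1 − 6×224 / (10×99)
  = 1 − 1344/990 = 1 − 1.3576 ≈ -0.358

-0.358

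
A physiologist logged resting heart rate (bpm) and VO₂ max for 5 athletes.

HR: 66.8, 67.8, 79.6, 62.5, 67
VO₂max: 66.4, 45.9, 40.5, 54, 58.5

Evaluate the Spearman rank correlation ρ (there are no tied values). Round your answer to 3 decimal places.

Rank HR: 2, 4, 5, 1, 3
Rank VO₂max: 5, 2, 1, 3, 4
d = rank(HR) − rank(VO₂max): -3, 2, 4, -2, -1; Σd² = 34
ρ = 1 − 6Σd² / [n(n²−1)] = 1 − 6×34 / (5×24) = 1 − 204/120 ≈ -0.700

-0.700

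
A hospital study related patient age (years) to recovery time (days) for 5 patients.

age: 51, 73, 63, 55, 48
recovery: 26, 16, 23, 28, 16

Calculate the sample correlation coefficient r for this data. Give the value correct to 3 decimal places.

n = 5, Σx = 290, Σy = 109, Σx² = 17228, Σy² = 2501, Σxy = 6251
nΣxy − ΣxΣy = 31255 − 31610 = -355
nΣx² − (Σx)² = 86140 − 84100 = 2040; nΣy² − (Σy)² = 12505 − 11881 = 624
r = -355 / √(2040 × 624) = -355 / 1128.2553 ≈ -0.315

-0.315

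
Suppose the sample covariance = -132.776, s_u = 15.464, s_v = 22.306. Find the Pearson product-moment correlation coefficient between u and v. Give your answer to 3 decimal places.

r = Cov(u,v) / (s_u · s_v) = -132.776 / (15.464 × 22.306)
  = -132.776 / 344.9400 ≈ -0.385

-0.385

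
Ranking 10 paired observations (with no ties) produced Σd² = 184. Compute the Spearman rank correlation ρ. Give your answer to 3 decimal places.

-0.115

ρ = 1 − 6Σd² / [n(n²−1)] = 1 − 6×184 / (10×99)
  = 1 − 1104/990 = 1 − 1.1152 ≈ -0.115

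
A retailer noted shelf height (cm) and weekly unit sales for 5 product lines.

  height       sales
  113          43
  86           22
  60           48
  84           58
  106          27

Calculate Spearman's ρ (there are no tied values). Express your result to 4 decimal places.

-0.5000

Rank height: 5, 3, 1, 2, 4
Rank sales: 3, 1, 4, 5, 2
d = rank(height) − rank(sales): 2, 2, -3, -3, 2; Σd² = 30
ρ = 1 − 6Σd² / [n(n²−1)] = 1 − 6×30 / (5×24) = 1 − 180/120 ≈ -0.5000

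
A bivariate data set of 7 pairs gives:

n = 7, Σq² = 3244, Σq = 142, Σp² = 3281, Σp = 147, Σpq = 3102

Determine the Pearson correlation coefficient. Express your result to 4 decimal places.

r = (nΣpq − ΣpΣq) / √[(nΣp² − (Σp)²)(nΣq² − (Σq)²)]
Numerator: 7×3102 − 147×142 = 840
Denominator: √[(22967 − 21609)(22708 − 20164)] = √[1358 × 2544] = 1858.6963
r = 840 / 1858.6963 ≈ 0.4519

0.4519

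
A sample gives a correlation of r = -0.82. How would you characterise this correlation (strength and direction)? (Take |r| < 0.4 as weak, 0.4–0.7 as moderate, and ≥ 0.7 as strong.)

r = -0.82 < 0 so the relationship is negative.
|r| = 0.82, which falls in the strong range.

strong negative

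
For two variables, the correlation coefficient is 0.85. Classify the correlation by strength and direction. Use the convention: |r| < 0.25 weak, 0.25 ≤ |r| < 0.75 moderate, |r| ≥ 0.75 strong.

strong positive

r = 0.85 > 0 so the relationship is positive.
|r| = 0.85, which falls in the strong range.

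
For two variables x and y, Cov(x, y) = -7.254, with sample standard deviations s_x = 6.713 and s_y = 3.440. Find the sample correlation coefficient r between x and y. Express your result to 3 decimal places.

-0.314

r = Cov(x,y) / (s_x · s_y) = -7.254 / (6.713 × 3.440)
  = -7.254 / 23.0927 ≈ -0.314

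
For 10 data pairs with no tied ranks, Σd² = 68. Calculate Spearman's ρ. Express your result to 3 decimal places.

ρ = 1 − 6Σd² / [n(n²−1)] = 1 − 6×68 / (10×99)
  = 1 − 408/990 = 1 − 0.4121 ≈ 0.588

0.588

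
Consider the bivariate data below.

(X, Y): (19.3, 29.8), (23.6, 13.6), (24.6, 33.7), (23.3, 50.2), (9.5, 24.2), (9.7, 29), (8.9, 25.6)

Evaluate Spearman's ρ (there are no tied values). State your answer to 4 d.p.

Rank X: 4, 6, 7, 5, 2, 3, 1
Rank Y: 5, 1, 6, 7, 2, 4, 3
d = rank(X) − rank(Y): -1, 5, 1, -2, 0, -1, -2; Σd² = 36
ρ = 1 − 6Σd² / [n(n²−1)] = 1 − 6×36 / (7×48) = 1 − 216/336 ≈ 0.3571

0.3571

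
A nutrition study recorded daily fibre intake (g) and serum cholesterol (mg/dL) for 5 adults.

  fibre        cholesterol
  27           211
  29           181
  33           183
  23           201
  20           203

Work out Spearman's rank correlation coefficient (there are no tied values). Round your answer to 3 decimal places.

-0.600

Rank fibre: 3, 4, 5, 2, 1
Rank cholesterol: 5, 1, 2, 3, 4
d = rank(fibre) − rank(cholesterol): -2, 3, 3, -1, -3; Σd² = 32
ρ = 1 − 6Σd² / [n(n²−1)] = 1 − 6×32 / (5×24) = 1 − 192/120 ≈ -0.600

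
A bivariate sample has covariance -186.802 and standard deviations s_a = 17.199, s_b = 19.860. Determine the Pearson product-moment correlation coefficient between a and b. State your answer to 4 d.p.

-0.5469

r = Cov(a,b) / (s_a · s_b) = -186.802 / (17.199 × 19.860)
  = -186.802 / 341.5721 ≈ -0.5469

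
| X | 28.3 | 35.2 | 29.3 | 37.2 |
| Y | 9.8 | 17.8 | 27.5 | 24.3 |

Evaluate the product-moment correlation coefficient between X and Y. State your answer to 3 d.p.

n = 4, ΣX = 130, ΣY = 79.4, ΣX² = 4282.26, ΣY² = 1759.62, ΣXY = 2613.61
nΣXY − ΣXΣY = 10454.44 − 10322 = 132.44
nΣX² − (ΣX)² = 17129.04 − 16900 = 229.04; nΣY² − (ΣY)² = 7038.48 − 6304.36 = 734.12
r = 132.44 / √(229.04 × 734.12) = 132.44 / 410.0522 ≈ 0.323

0.323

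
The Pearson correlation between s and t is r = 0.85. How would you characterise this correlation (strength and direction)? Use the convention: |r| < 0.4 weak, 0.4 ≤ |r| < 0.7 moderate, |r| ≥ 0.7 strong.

r = 0.85 > 0 so the relationship is positive.
|r| = 0.85, which falls in the strong range.

strong positive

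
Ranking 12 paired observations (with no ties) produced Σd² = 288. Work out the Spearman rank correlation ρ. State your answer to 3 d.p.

ρ = 1 − 6Σd² / [n(n²−1)] = 1 − 6×288 / (12×143)
  = 1 − 1728/1716 = 1 − 1.0070 ≈ -0.007

-0.007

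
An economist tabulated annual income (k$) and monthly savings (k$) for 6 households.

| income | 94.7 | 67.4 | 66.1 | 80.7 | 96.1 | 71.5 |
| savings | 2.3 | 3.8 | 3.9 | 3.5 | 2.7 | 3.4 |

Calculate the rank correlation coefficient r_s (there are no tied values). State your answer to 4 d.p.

Rank income: 5, 2, 1, 4, 6, 3
Rank savings: 1, 5, 6, 4, 2, 3
d = rank(income) − rank(savings): 4, -3, -5, 0, 4, 0; Σd² = 66
ρ = 1 − 6Σd² / [n(n²−1)] = 1 − 6×66 / (6×35) = 1 − 396/210 ≈ -0.8857

-0.8857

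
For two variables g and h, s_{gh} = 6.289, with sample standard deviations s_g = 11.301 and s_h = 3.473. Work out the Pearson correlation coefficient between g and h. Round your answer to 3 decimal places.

0.160

r = Cov(g,h) / (s_g · s_h) = 6.289 / (11.301 × 3.473)
  = 6.289 / 39.2484 ≈ 0.160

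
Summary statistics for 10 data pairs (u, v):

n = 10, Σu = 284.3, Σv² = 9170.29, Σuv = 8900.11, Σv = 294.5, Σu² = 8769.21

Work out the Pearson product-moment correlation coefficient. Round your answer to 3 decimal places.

0.903

r = (nΣuv − ΣuΣv) / √[(nΣu² − (Σu)²)(nΣv² − (Σv)²)]
Numerator: 10×8900.11 − 284.3×294.5 = 5274.75
Denominator: √[(87692.1 − 80826.49)(91702.9 − 86730.25)] = √[6865.61 × 4972.65] = 5842.9680
r = 5274.75 / 5842.9680 ≈ 0.903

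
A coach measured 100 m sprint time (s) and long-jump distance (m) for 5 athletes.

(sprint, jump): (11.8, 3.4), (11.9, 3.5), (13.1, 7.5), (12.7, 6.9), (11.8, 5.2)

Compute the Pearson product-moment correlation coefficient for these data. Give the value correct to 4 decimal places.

0.9054

n = 5, Σx = 61.3, Σy = 26.5, Σx² = 752.99, Σy² = 154.71, Σxy = 329.01
nΣxy − ΣxΣy = 1645.05 − 1624.45 = 20.6
nΣx² − (Σx)² = 3764.95 − 3757.69 = 7.26; nΣy² − (Σy)² = 773.55 − 702.25 = 71.3
r = 20.6 / √(7.26 × 71.3) = 20.6 / 22.7517 ≈ 0.9054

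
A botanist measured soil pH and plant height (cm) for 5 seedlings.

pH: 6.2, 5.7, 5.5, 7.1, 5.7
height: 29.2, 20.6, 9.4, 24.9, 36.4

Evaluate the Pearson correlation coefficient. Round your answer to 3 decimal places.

0.254

n = 5, Σx = 30.2, Σy = 120.5, Σx² = 184.08, Σy² = 3310.33, Σxy = 734.43
nΣxy − ΣxΣy = 3672.15 − 3639.1 = 33.05
nΣx² − (Σx)² = 920.4 − 912.04 = 8.36; nΣy² − (Σy)² = 16551.65 − 14520.25 = 2031.4
r = 33.05 / √(8.36 × 2031.4) = 33.05 / 130.3169 ≈ 0.254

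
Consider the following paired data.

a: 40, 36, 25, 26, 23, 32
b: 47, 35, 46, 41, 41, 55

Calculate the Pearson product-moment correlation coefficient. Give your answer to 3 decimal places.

0.089

n = 6, Σa = 182, Σb = 265, Σa² = 5750, Σb² = 11937, Σab = 8059
nΣab − ΣaΣb = 48354 − 48230 = 124
nΣa² − (Σa)² = 34500 − 33124 = 1376; nΣb² − (Σb)² = 71622 − 70225 = 1397
r = 124 / √(1376 × 1397) = 124 / 1386.4602 ≈ 0.089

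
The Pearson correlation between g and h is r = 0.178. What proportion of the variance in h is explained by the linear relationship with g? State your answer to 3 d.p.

r² = (0.178)² = 0.032

0.032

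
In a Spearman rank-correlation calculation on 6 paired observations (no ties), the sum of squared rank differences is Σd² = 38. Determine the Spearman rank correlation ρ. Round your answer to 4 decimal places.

-0.0857

ρ = 1 − 6Σd² / [n(n²−1)] = 1 − 6×38 / (6×35)
  = 1 − 228/210 = 1 − 1.08571 ≈ -0.0857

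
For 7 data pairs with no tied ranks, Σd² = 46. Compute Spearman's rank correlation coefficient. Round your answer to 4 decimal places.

0.1786

ρ = 1 − 6Σd² / [n(n²−1)] = 1 − 6×46 / (7×48)
  = 1 − 276/336 = 1 − 0.82143 ≈ 0.1786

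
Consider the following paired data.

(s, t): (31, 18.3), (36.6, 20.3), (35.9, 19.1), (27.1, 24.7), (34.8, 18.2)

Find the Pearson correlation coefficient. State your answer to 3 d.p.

n = 5, Σs = 165.4, Σt = 100.6, Σs² = 5534.82, Σt² = 2053.12, Σst = 3298.7
nΣst − ΣsΣt = 16493.5 − 16639.24 = -145.74
nΣs² − (Σs)² = 27674.1 − 27357.16 = 316.94; nΣt² − (Σt)² = 10265.6 − 10120.36 = 145.24
r = -145.74 / √(316.94 × 145.24) = -145.74 / 214.5515 ≈ -0.679

-0.679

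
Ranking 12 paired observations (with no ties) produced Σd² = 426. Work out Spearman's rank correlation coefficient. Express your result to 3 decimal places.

-0.490

ρ = 1 − 6Σd² / [n(n²−1)] = 1 − 6×426 / (12×143)
  = 1 − 2556/1716 = 1 − 1.4895 ≈ -0.490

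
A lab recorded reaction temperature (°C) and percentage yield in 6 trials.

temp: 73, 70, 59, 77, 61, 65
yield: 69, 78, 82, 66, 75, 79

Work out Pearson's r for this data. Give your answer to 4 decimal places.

n = 6, Σx = 405, Σy = 449, Σx² = 27585, Σy² = 33791, Σxy = 30127
nΣxy − ΣxΣy = 180762 − 181845 = -1083
nΣx² − (Σx)² = 165510 − 164025 = 1485; nΣy² − (Σy)² = 202746 − 201601 = 1145
r = -1083 / √(1485 × 1145) = -1083 / 1303.9651 ≈ -0.8305

-0.8305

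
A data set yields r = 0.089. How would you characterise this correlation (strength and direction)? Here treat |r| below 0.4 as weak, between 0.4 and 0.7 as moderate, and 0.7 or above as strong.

r = 0.089 > 0 so the relationship is positive.
|r| = 0.089, which falls in the weak range.

weak positive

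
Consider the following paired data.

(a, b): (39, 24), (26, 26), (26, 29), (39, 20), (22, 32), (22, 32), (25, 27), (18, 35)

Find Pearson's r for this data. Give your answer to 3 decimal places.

n = 8, Σa = 217, Σb = 225, Σa² = 6311, Σb² = 6495, Σab = 5859
nΣab − ΣaΣb = 46872 − 48825 = -1953
nΣa² − (Σa)² = 50488 − 47089 = 3399; nΣb² − (Σb)² = 51960 − 50625 = 1335
r = -1953 / √(3399 × 1335) = -1953 / 2130.1796 ≈ -0.917

-0.917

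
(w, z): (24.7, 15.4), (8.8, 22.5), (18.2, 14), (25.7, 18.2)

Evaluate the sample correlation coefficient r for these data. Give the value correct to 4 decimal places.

n = 4, Σw = 77.4, Σz = 70.1, Σw² = 1679.26, Σz² = 1270.65, Σwz = 1300.92
nΣwz − ΣwΣz = 5203.68 − 5425.74 = -222.06
nΣw² − (Σw)² = 6717.04 − 5990.76 = 726.28; nΣz² − (Σz)² = 5082.6 − 4914.01 = 168.59
r = -222.06 / √(726.28 × 168.59) = -222.06 / 349.9193 ≈ -0.6346

-0.6346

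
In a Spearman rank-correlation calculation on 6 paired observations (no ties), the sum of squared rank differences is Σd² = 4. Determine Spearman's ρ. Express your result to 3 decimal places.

ρ = 1 − 6Σd² / [n(n²−1)] = 1 − 6×4 / (6×35)
  = 1 − 24/210 = 1 − 0.1143 ≈ 0.886

0.886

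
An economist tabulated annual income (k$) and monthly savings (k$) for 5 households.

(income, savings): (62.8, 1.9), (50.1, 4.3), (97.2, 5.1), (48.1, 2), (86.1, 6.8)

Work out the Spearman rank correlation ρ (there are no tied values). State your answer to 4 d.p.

0.6000

Rank income: 3, 2, 5, 1, 4
Rank savings: 1, 3, 4, 2, 5
d = rank(income) − rank(savings): 2, -1, 1, -1, -1; Σd² = 8
ρ = 1 − 6Σd² / [n(n²−1)] = 1 − 6×8 / (5×24) = 1 − 48/120 ≈ 0.6000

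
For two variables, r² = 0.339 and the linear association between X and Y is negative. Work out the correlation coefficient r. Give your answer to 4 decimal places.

-0.5822

|r| = √0.339 = 0.5822
The association is negative, so r = −0.5822.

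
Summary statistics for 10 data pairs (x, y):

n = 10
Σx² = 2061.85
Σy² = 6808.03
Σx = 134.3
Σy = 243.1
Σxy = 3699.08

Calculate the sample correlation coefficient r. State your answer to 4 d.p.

r = (nΣxy − ΣxΣy) / √[(nΣx² − (Σx)²)(nΣy² − (Σy)²)]
Numerator: 10×3699.08 − 134.3×243.1 = 4342.47
Denominator: √[(20618.5 − 18036.49)(68080.3 − 59097.61)] = √[2582.01 × 8982.69] = 4815.9522
r = 4342.47 / 4815.9522 ≈ 0.9017

0.9017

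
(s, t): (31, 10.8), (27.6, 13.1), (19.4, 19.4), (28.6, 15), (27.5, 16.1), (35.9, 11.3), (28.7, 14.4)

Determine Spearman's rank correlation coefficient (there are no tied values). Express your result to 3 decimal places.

-0.857

Rank s: 6, 3, 1, 4, 2, 7, 5
Rank t: 1, 3, 7, 5, 6, 2, 4
d = rank(s) − rank(t): 5, 0, -6, -1, -4, 5, 1; Σd² = 104
ρ = 1 − 6Σd² / [n(n²−1)] = 1 − 6×104 / (7×48) = 1 − 624/336 ≈ -0.857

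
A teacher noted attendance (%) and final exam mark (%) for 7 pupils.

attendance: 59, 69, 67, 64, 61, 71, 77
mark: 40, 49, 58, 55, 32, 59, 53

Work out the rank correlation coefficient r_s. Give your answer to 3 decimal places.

0.571

Rank attendance: 1, 5, 4, 3, 2, 6, 7
Rank mark: 2, 3, 6, 5, 1, 7, 4
d = rank(attendance) − rank(mark): -1, 2, -2, -2, 1, -1, 3; Σd² = 24
ρ = 1 − 6Σd² / [n(n²−1)] = 1 − 6×24 / (7×48) = 1 − 144/336 ≈ 0.571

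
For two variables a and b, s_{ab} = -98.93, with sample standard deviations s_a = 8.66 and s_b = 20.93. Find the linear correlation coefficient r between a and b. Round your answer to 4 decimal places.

-0.5458

r = Cov(a,b) / (s_a · s_b) = -98.93 / (8.66 × 20.93)
  = -98.93 / 181.2538 ≈ -0.5458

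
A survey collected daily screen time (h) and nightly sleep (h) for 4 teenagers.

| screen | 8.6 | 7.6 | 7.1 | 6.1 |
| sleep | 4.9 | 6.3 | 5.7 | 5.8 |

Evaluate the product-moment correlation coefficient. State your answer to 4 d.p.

-0.5388

n = 4, Σx = 29.4, Σy = 22.7, Σx² = 219.34, Σy² = 129.83, Σxy = 165.87
nΣxy − ΣxΣy = 663.48 − 667.38 = -3.9
nΣx² − (Σx)² = 877.36 − 864.36 = 13; nΣy² − (Σy)² = 519.32 − 515.29 = 4.03
r = -3.9 / √(13 × 4.03) = -3.9 / 7.2381 ≈ -0.5388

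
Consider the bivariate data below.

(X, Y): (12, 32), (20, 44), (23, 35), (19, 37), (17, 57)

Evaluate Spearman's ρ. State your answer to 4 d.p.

Rank X: 1, 4, 5, 3, 2
Rank Y: 1, 4, 2, 3, 5
d = rank(X) − rank(Y): 0, 0, 3, 0, -3; Σd² = 18
ρ = 1 − 6Σd² / [n(n²−1)] = 1 − 6×18 / (5×24) = 1 − 108/120 ≈ 0.1000

0.1000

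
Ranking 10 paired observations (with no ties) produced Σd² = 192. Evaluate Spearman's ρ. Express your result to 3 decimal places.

ρ = 1 − 6Σd² / [n(n²−1)] = 1 − 6×192 / (10×99)
  = 1 − 1152/990 = 1 − 1.1636 ≈ -0.164

-0.164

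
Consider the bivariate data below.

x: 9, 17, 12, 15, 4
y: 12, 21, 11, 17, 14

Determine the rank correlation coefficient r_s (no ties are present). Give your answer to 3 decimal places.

Rank x: 2, 5, 3, 4, 1
Rank y: 2, 5, 1, 4, 3
d = rank(x) − rank(y): 0, 0, 2, 0, -2; Σd² = 8
ρ = 1 − 6Σd² / [n(n²−1)] = 1 − 6×8 / (5×24) = 1 − 48/120 ≈ 0.600

0.600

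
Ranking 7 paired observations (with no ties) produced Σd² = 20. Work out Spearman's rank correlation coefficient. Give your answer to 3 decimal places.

0.643

ρ = 1 − 6Σd² / [n(n²−1)] = 1 − 6×20 / (7×48)
  = 1 − 120/336 = 1 − 0.3571 ≈ 0.643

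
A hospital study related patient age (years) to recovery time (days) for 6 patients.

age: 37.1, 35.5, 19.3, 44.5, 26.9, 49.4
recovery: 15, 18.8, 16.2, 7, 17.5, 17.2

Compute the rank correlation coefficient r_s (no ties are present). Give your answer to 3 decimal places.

-0.314

Rank age: 4, 3, 1, 5, 2, 6
Rank recovery: 2, 6, 3, 1, 5, 4
d = rank(age) − rank(recovery): 2, -3, -2, 4, -3, 2; Σd² = 46
ρ = 1 − 6Σd² / [n(n²−1)] = 1 − 6×46 / (6×35) = 1 − 276/210 ≈ -0.314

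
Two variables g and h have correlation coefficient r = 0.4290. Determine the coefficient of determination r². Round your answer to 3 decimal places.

r² = (0.4290)² = 0.184

0.184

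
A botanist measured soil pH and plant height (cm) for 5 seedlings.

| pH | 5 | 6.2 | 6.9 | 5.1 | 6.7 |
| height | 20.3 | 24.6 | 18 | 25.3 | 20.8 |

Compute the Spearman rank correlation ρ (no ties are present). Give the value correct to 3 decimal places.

-0.400

Rank pH: 1, 3, 5, 2, 4
Rank height: 2, 4, 1, 5, 3
d = rank(pH) − rank(height): -1, -1, 4, -3, 1; Σd² = 28
ρ = 1 − 6Σd² / [n(n²−1)] = 1 − 6×28 / (5×24) = 1 − 168/120 ≈ -0.400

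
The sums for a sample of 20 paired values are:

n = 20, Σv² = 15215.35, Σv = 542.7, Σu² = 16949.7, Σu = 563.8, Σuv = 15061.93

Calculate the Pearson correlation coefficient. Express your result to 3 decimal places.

-0.329

r = (nΣuv − ΣuΣv) / √[(nΣu² − (Σu)²)(nΣv² − (Σv)²)]
Numerator: 20×15061.93 − 563.8×542.7 = -4735.66
Denominator: √[(338994 − 317870.44)(304307 − 294523.29)] = √[21123.56 × 9783.71] = 14375.9099
r = -4735.66 / 14375.9099 ≈ -0.329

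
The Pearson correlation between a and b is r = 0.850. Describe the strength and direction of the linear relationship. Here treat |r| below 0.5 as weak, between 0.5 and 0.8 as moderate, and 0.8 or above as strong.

strong positive

r = 0.850 > 0 so the relationship is positive.
|r| = 0.850, which falls in the strong range.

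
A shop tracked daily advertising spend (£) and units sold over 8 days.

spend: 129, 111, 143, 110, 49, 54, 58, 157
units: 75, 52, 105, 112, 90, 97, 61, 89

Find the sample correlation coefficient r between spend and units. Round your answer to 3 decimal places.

n = 8, Σx = 811, Σy = 681, Σx² = 94841, Σy² = 61049, Σxy = 69941
nΣxy − ΣxΣy = 559528 − 552291 = 7237
nΣx² − (Σx)² = 758728 − 657721 = 101007; nΣy² − (Σy)² = 488392 − 463761 = 24631
r = 7237 / √(101007 × 24631) = 7237 / 49878.8875 ≈ 0.145

0.145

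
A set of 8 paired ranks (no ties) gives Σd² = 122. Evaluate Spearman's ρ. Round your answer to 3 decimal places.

-0.452

ρ = 1 − 6Σd² / [n(n²−1)] = 1 − 6×122 / (8×63)
  = 1 − 732/504 = 1 − 1.4524 ≈ -0.452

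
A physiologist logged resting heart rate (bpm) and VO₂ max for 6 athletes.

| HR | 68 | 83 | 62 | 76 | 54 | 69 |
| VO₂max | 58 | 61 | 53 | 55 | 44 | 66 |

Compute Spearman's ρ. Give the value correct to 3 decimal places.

0.714

Rank HR: 3, 6, 2, 5, 1, 4
Rank VO₂max: 4, 5, 2, 3, 1, 6
d = rank(HR) − rank(VO₂max): -1, 1, 0, 2, 0, -2; Σd² = 10
ρ = 1 − 6Σd² / [n(n²−1)] = 1 − 6×10 / (6×35) = 1 − 60/210 ≈ 0.714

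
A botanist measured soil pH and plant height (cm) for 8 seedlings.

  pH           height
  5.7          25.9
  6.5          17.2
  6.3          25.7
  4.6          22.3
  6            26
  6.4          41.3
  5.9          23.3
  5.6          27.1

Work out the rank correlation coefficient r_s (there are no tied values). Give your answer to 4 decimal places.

Rank pH: 3, 8, 6, 1, 5, 7, 4, 2
Rank height: 5, 1, 4, 2, 6, 8, 3, 7
d = rank(pH) − rank(height): -2, 7, 2, -1, -1, -1, 1, -5; Σd² = 86
ρ = 1 − 6Σd² / [n(n²−1)] = 1 − 6×86 / (8×63) = 1 − 516/504 ≈ -0.0238

-0.0238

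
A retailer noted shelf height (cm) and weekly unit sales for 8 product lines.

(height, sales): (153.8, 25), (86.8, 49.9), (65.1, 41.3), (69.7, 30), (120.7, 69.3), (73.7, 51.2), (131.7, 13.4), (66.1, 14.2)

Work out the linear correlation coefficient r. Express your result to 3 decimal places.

n = 8, Σx = 767.6, Σy = 294.3, Σx² = 81999.06, Σy² = 13525.83, Σxy = 27797.3
nΣxy − ΣxΣy = 222378.4 − 225904.68 = -3526.28
nΣx² − (Σx)² = 655992.48 − 589209.76 = 66782.72; nΣy² − (Σy)² = 108206.64 − 86612.49 = 21594.15
r = -3526.28 / √(66782.72 × 21594.15) = -3526.28 / 37975.2034 ≈ -0.093

-0.093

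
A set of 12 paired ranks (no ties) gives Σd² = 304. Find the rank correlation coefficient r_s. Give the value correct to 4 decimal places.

ρ = 1 − 6Σd² / [n(n²−1)] = 1 − 6×304 / (12×143)
  = 1 − 1824/1716 = 1 − 1.06294 ≈ -0.0629

-0.0629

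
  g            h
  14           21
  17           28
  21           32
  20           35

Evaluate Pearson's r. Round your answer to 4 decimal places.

n = 4, Σg = 72, Σh = 116, Σg² = 1326, Σh² = 3474, Σgh = 2142
nΣgh − ΣgΣh = 8568 − 8352 = 216
nΣg² − (Σg)² = 5304 − 5184 = 120; nΣh² − (Σh)² = 13896 − 13456 = 440
r = 216 / √(120 × 440) = 216 / 229.7825 ≈ 0.9400

0.9400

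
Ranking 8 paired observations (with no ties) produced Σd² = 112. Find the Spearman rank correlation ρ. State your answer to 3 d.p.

-0.333

ρ = 1 − 6Σd² / [n(n²−1)] = 1 − 6×112 / (8×63)
  = 1 − 672/504 = 1 − 1.3333 ≈ -0.333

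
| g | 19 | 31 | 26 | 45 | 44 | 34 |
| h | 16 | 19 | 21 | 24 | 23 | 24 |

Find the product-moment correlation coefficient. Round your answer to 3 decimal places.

0.833

n = 6, Σg = 199, Σh = 127, Σg² = 7115, Σh² = 2739, Σgh = 4347
nΣgh − ΣgΣh = 26082 − 25273 = 809
nΣg² − (Σg)² = 42690 − 39601 = 3089; nΣh² − (Σh)² = 16434 − 16129 = 305
r = 809 / √(3089 × 305) = 809 / 970.6415 ≈ 0.833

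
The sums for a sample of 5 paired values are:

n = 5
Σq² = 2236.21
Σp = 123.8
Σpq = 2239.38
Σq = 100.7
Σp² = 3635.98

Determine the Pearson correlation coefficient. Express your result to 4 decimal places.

r = (nΣpq − ΣpΣq) / √[(nΣp² − (Σp)²)(nΣq² − (Σq)²)]
Numerator: 5×2239.38 − 123.8×100.7 = -1269.76
Denominator: √[(18179.9 − 15326.44)(11181.05 − 10140.49)] = √[2853.46 × 1040.56] = 1723.1356
r = -1269.76 / 1723.1356 ≈ -0.7369

-0.7369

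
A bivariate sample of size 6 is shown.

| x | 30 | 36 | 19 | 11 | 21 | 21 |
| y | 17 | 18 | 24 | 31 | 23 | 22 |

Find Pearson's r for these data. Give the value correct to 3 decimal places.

-0.931

n = 6, Σx = 138, Σy = 135, Σx² = 3560, Σy² = 3163, Σxy = 2900
nΣxy − ΣxΣy = 17400 − 18630 = -1230
nΣx² − (Σx)² = 21360 − 19044 = 2316; nΣy² − (Σy)² = 18978 − 18225 = 753
r = -1230 / √(2316 × 753) = -1230 / 1320.5862 ≈ -0.931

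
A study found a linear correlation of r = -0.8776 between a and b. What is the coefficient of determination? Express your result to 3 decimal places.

0.770

r² = (-0.8776)² = 0.770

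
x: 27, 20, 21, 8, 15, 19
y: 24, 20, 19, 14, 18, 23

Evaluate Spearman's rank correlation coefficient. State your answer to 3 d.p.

Rank x: 6, 4, 5, 1, 2, 3
Rank y: 6, 4, 3, 1, 2, 5
d = rank(x) − rank(y): 0, 0, 2, 0, 0, -2; Σd² = 8
ρ = 1 − 6Σd² / [n(n²−1)] = 1 − 6×8 / (6×35) = 1 − 48/210 ≈ 0.771

0.771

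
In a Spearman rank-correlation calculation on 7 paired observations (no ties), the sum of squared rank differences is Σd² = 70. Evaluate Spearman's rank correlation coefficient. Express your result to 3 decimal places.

ρ = 1 − 6Σd² / [n(n²−1)] = 1 − 6×70 / (7×48)
  = 1 − 420/336 = 1 − 1.2500 ≈ -0.250

-0.250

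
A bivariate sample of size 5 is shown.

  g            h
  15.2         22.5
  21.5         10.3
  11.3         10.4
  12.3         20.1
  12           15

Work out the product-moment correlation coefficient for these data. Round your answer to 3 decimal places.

n = 5, Σg = 72.3, Σh = 78.3, Σg² = 1116.27, Σh² = 1349.51, Σgh = 1108.2
nΣgh − ΣgΣh = 5541 − 5661.09 = -120.09
nΣg² − (Σg)² = 5581.35 − 5227.29 = 354.06; nΣh² − (Σh)² = 6747.55 − 6130.89 = 616.66
r = -120.09 / √(354.06 × 616.66) = -120.09 / 467.2629 ≈ -0.257

-0.257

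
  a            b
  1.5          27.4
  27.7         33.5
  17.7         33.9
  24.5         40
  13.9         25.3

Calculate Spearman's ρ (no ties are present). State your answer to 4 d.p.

Rank a: 1, 5, 3, 4, 2
Rank b: 2, 3, 4, 5, 1
d = rank(a) − rank(b): -1, 2, -1, -1, 1; Σd² = 8
ρ = 1 − 6Σd² / [n(n²−1)] = 1 − 6×8 / (5×24) = 1 − 48/120 ≈ 0.6000

0.6000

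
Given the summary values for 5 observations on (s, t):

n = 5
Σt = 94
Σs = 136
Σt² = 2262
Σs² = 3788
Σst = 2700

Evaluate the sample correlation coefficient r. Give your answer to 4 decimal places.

0.6832

r = (nΣst − ΣsΣt) / √[(nΣs² − (Σs)²)(nΣt² − (Σt)²)]
Numerator: 5×2700 − 136×94 = 716
Denominator: √[(18940 − 18496)(11310 − 8836)] = √[444 × 2474] = 1048.0725
r = 716 / 1048.0725 ≈ 0.6832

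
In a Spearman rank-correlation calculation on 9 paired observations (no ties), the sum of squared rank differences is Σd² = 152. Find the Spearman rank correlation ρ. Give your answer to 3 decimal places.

ρ = 1 − 6Σd² / [n(n²−1)] = 1 − 6×152 / (9×80)
  = 1 − 912/720 = 1 − 1.2667 ≈ -0.267

-0.267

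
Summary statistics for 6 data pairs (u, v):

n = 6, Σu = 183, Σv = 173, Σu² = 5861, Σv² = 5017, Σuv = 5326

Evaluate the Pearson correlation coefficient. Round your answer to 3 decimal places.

0.551

r = (nΣuv − ΣuΣv) / √[(nΣu² − (Σu)²)(nΣv² − (Σv)²)]
Numerator: 6×5326 − 183×173 = 297
Denominator: √[(35166 − 33489)(30102 − 29929)] = √[1677 × 173] = 538.6288
r = 297 / 538.6288 ≈ 0.551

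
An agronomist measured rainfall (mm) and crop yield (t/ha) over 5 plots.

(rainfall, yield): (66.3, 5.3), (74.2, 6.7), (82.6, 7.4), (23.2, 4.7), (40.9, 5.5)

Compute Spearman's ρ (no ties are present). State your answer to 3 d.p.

Rank rainfall: 3, 4, 5, 1, 2
Rank yield: 2, 4, 5, 1, 3
d = rank(rainfall) − rank(yield): 1, 0, 0, 0, -1; Σd² = 2
ρ = 1 − 6Σd² / [n(n²−1)] = 1 − 6×2 / (5×24) = 1 − 12/120 ≈ 0.900

0.900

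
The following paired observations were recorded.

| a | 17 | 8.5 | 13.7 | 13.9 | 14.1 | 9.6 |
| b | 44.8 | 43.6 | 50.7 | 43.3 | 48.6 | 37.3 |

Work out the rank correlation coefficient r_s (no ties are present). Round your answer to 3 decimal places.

Rank a: 6, 1, 3, 4, 5, 2
Rank b: 4, 3, 6, 2, 5, 1
d = rank(a) − rank(b): 2, -2, -3, 2, 0, 1; Σd² = 22
ρ = 1 − 6Σd² / [n(n²−1)] = 1 − 6×22 / (6×35) = 1 − 132/210 ≈ 0.371

0.371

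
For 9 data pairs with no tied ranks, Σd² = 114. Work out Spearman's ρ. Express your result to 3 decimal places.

ρ = 1 − 6Σd² / [n(n²−1)] = 1 − 6×114 / (9×80)
  = 1 − 684/720 = 1 − 0.9500 ≈ 0.050

0.050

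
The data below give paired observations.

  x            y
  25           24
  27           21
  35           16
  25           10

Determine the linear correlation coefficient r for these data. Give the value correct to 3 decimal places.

-0.126

n = 4, Σx = 112, Σy = 71, Σx² = 3204, Σy² = 1373, Σxy = 1977
nΣxy − ΣxΣy = 7908 − 7952 = -44
nΣx² − (Σx)² = 12816 − 12544 = 272; nΣy² − (Σy)² = 5492 − 5041 = 451
r = -44 / √(272 × 451) = -44 / 350.2456 ≈ -0.126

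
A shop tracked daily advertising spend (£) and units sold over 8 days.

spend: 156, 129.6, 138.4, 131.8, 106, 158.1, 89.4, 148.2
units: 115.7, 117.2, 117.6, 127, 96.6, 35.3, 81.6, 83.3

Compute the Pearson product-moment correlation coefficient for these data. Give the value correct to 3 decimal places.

n = 8, Σx = 1057.5, Σy = 774.3, Σx² = 143845.17, Σy² = 81256.19, Σxy = 101713.39
nΣxy − ΣxΣy = 813707.12 − 818822.25 = -5115.13
nΣx² − (Σx)² = 1150761.36 − 1118306.25 = 32455.11; nΣy² − (Σy)² = 650049.52 − 599540.49 = 50509.03
r = -5115.13 / √(32455.11 × 50509.03) = -5115.13 / 40487.9751 ≈ -0.126

-0.126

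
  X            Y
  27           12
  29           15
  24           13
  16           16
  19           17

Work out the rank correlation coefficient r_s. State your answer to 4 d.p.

-0.6000

Rank X: 4, 5, 3, 1, 2
Rank Y: 1, 3, 2, 4, 5
d = rank(X) − rank(Y): 3, 2, 1, -3, -3; Σd² = 32
ρ = 1 − 6Σd² / [n(n²−1)] = 1 − 6×32 / (5×24) = 1 − 192/120 ≈ -0.6000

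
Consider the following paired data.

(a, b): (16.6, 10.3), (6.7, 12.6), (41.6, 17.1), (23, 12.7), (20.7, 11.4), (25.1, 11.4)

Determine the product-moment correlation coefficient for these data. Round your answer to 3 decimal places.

0.720

n = 6, Σa = 133.7, Σb = 75.5, Σa² = 3638.51, Σb² = 978.47, Σab = 1780.98
nΣab − ΣaΣb = 10685.88 − 10094.35 = 591.53
nΣa² − (Σa)² = 21831.06 − 17875.69 = 3955.37; nΣb² − (Σb)² = 5870.82 − 5700.25 = 170.57
r = 591.53 / √(3955.37 × 170.57) = 591.53 / 821.3814 ≈ 0.720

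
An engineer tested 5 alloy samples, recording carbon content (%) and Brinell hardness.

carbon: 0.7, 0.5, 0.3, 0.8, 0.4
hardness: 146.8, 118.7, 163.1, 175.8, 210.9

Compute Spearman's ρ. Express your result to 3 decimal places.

Rank carbon: 4, 3, 1, 5, 2
Rank hardness: 2, 1, 3, 4, 5
d = rank(carbon) − rank(hardness): 2, 2, -2, 1, -3; Σd² = 22
ρ = 1 − 6Σd² / [n(n²−1)] = 1 − 6×22 / (5×24) = 1 − 132/120 ≈ -0.100

-0.100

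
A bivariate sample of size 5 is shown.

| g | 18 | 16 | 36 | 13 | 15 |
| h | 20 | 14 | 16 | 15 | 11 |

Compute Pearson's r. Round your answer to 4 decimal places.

0.2487

n = 5, Σg = 98, Σh = 76, Σg² = 2270, Σh² = 1198, Σgh = 1520
nΣgh − ΣgΣh = 7600 − 7448 = 152
nΣg² − (Σg)² = 11350 − 9604 = 1746; nΣh² − (Σh)² = 5990 − 5776 = 214
r = 152 / √(1746 × 214) = 152 / 611.2643 ≈ 0.2487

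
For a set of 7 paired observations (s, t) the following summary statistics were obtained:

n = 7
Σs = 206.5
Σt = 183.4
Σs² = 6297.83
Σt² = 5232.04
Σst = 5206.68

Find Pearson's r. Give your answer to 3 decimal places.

r = (nΣst − ΣsΣt) / √[(nΣs² − (Σs)²)(nΣt² − (Σt)²)]
Numerator: 7×5206.68 − 206.5×183.4 = -1425.34
Denominator: √[(44084.81 − 42642.25)(36624.28 − 33635.56)] = √[1442.56 × 2988.72] = 2076.3930
r = -1425.34 / 2076.3930 ≈ -0.686

-0.686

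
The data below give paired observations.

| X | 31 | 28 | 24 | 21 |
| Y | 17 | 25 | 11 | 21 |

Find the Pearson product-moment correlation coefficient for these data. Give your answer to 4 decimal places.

n = 4, ΣX = 104, ΣY = 74, ΣX² = 2762, ΣY² = 1476, ΣXY = 1932
nΣXY − ΣXΣY = 7728 − 7696 = 32
nΣX² − (ΣX)² = 11048 − 10816 = 232; nΣY² − (ΣY)² = 5904 − 5476 = 428
r = 32 / √(232 × 428) = 32 / 315.1127 ≈ 0.1016

0.1016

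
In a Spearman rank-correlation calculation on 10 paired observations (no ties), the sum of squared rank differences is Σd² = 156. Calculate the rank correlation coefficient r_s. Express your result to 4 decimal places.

ρ = 1 − 6Σd² / [n(n²−1)] = 1 − 6×156 / (10×99)
  = 1 − 936/990 = 1 − 0.94545 ≈ 0.0545

0.0545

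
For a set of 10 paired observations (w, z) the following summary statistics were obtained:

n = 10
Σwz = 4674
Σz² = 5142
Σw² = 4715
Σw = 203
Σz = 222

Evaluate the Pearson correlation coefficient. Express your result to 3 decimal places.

0.470

r = (nΣwz − ΣwΣz) / √[(nΣw² − (Σw)²)(nΣz² − (Σz)²)]
Numerator: 10×4674 − 203×222 = 1674
Denominator: √[(47150 − 41209)(51420 − 49284)] = √[5941 × 2136] = 3562.2993
r = 1674 / 3562.2993 ≈ 0.470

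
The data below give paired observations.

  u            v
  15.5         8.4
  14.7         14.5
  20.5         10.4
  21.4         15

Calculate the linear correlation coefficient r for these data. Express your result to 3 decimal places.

0.212

n = 4, Σu = 72.1, Σv = 48.3, Σu² = 1334.55, Σv² = 613.97, Σuv = 877.55
nΣuv − ΣuΣv = 3510.2 − 3482.43 = 27.77
nΣu² − (Σu)² = 5338.2 − 5198.41 = 139.79; nΣv² − (Σv)² = 2455.88 − 2332.89 = 122.99
r = 27.77 / √(139.79 × 122.99) = 27.77 / 131.1212 ≈ 0.212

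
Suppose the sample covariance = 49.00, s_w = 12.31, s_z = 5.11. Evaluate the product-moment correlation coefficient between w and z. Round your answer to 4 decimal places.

0.7790

r = Cov(w,z) / (s_w · s_z) = 49.00 / (12.31 × 5.11)
  = 49.00 / 62.9041 ≈ 0.7790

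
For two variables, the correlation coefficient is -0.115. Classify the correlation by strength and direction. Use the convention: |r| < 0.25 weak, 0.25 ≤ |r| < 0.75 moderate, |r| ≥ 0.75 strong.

weak negative

r = -0.115 < 0 so the relationship is negative.
|r| = 0.115, which falls in the weak range.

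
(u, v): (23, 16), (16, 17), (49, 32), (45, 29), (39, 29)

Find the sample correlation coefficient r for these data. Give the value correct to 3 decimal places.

0.963

n = 5, Σu = 172, Σv = 123, Σu² = 6732, Σv² = 3251, Σuv = 4644
nΣuv − ΣuΣv = 23220 − 21156 = 2064
nΣu² − (Σu)² = 33660 − 29584 = 4076; nΣv² − (Σv)² = 16255 − 15129 = 1126
r = 2064 / √(4076 × 1126) = 2064 / 2142.3296 ≈ 0.963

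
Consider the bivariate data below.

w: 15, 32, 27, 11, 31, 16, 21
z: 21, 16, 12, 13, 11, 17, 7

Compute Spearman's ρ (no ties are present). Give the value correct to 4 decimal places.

-0.3571

Rank w: 2, 7, 5, 1, 6, 3, 4
Rank z: 7, 5, 3, 4, 2, 6, 1
d = rank(w) − rank(z): -5, 2, 2, -3, 4, -3, 3; Σd² = 76
ρ = 1 − 6Σd² / [n(n²−1)] = 1 − 6×76 / (7×48) = 1 − 456/336 ≈ -0.3571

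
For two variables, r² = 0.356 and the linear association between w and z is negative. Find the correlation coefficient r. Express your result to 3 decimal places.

|r| = √0.356 = 0.597
The association is negative, so r = −0.597.

-0.597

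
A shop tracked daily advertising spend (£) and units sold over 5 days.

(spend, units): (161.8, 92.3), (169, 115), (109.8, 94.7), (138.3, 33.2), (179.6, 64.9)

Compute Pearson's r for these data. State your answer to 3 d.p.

n = 5, Σx = 758.5, Σy = 400.1, Σx² = 118179.33, Σy² = 36026.63, Σxy = 61014.8
nΣxy − ΣxΣy = 305074 − 303475.85 = 1598.15
nΣx² − (Σx)² = 590896.65 − 575322.25 = 15574.4; nΣy² − (Σy)² = 180133.15 − 160080.01 = 20053.14
r = 1598.15 / √(15574.4 × 20053.14) = 1598.15 / 17672.4538 ≈ 0.090

0.090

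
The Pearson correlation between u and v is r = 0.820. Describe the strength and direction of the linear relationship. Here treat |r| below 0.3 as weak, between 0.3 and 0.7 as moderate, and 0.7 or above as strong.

strong positive

r = 0.820 > 0 so the relationship is positive.
|r| = 0.820, which falls in the strong range.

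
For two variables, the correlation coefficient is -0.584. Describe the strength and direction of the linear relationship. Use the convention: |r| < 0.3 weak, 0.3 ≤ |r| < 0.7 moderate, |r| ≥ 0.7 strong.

r = -0.584 < 0 so the relationship is negative.
|r| = 0.584, which falls in the moderate range.

moderate negative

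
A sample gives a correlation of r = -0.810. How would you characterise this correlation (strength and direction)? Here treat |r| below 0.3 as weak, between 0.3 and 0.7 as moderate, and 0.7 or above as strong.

strong negative

r = -0.810 < 0 so the relationship is negative.
|r| = 0.810, which falls in the strong range.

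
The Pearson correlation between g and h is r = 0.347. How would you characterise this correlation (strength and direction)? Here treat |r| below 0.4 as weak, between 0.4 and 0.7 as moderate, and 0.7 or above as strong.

weak positive

r = 0.347 > 0 so the relationship is positive.
|r| = 0.347, which falls in the weak range.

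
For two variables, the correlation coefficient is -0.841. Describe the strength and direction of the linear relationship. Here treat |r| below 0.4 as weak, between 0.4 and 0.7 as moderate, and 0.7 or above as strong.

strong negative

r = -0.841 < 0 so the relationship is negative.
|r| = 0.841, which falls in the strong range.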